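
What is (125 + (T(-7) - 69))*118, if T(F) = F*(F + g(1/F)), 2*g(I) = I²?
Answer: 86671/7 ≈ 12382.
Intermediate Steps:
g(I) = I²/2
T(F) = F*(F + 1/(2*F²)) (T(F) = F*(F + (1/F)²/2) = F*(F + 1/(2*F²)))
(125 + (T(-7) - 69))*118 = (125 + ((½ + (-7)³)/(-7) - 69))*118 = (125 + (-(½ - 343)/7 - 69))*118 = (125 + (-⅐*(-685/2) - 69))*118 = (125 + (685/14 - 69))*118 = (125 - 281/14)*118 = (1469/14)*118 = 86671/7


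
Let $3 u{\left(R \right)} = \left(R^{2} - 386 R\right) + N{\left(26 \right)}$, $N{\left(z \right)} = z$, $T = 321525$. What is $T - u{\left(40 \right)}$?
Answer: $\frac{978389}{3} \approx 3.2613 \cdot 10^{5}$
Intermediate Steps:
$u{\left(R \right)} = \frac{26}{3} - \frac{386 R}{3} + \frac{R^{2}}{3}$ ($u{\left(R \right)} = \frac{\left(R^{2} - 386 R\right) + 26}{3} = \frac{26 + R^{2} - 386 R}{3} = \frac{26}{3} - \frac{386 R}{3} + \frac{R^{2}}{3}$)
$T - u{\left(40 \right)} = 321525 - \left(\frac{26}{3} - \frac{15440}{3} + \frac{40^{2}}{3}\right) = 321525 - \left(\frac{26}{3} - \frac{15440}{3} + \frac{1}{3} \cdot 1600\right) = 321525 - \left(\frac{26}{3} - \frac{15440}{3} + \frac{1600}{3}\right) = 321525 - - \frac{13814}{3} = 321525 + \frac{13814}{3} = \frac{978389}{3}$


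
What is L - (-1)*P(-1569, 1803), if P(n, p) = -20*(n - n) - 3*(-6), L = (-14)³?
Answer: -2726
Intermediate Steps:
L = -2744
P(n, p) = 18 (P(n, p) = -20*0 + 18 = 0 + 18 = 18)
L - (-1)*P(-1569, 1803) = -2744 - (-1)*18 = -2744 - 1*(-18) = -2744 + 18 = -2726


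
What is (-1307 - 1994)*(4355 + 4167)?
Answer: -28131122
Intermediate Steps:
(-1307 - 1994)*(4355 + 4167) = -3301*8522 = -28131122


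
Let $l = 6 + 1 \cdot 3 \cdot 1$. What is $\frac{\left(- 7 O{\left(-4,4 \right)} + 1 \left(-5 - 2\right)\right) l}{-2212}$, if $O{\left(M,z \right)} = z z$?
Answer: $\frac{153}{316} \approx 0.48418$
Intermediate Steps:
$O{\left(M,z \right)} = z^{2}$
$l = 9$ ($l = 6 + 3 \cdot 1 = 6 + 3 = 9$)
$\frac{\left(- 7 O{\left(-4,4 \right)} + 1 \left(-5 - 2\right)\right) l}{-2212} = \frac{\left(- 7 \cdot 4^{2} + 1 \left(-5 - 2\right)\right) 9}{-2212} = \left(\left(-7\right) 16 + 1 \left(-7\right)\right) 9 \left(- \frac{1}{2212}\right) = \left(-112 - 7\right) 9 \left(- \frac{1}{2212}\right) = \left(-119\right) 9 \left(- \frac{1}{2212}\right) = \left(-1071\right) \left(- \frac{1}{2212}\right) = \frac{153}{316}$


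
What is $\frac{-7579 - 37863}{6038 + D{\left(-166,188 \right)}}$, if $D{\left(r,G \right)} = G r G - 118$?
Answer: $\frac{22721}{2930592} \approx 0.007753$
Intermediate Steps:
$D{\left(r,G \right)} = -118 + r G^{2}$ ($D{\left(r,G \right)} = r G^{2} - 118 = -118 + r G^{2}$)
$\frac{-7579 - 37863}{6038 + D{\left(-166,188 \right)}} = \frac{-7579 - 37863}{6038 - \left(118 + 166 \cdot 188^{2}\right)} = - \frac{45442}{6038 - 5867222} = - \frac{45442}{-5861184} = \left(-45442\right) \left(- \frac{1}{5861184}\right) = \frac{22721}{2930592}$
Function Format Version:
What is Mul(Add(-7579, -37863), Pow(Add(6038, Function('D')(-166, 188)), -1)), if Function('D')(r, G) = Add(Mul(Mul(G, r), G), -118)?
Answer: Rational(22721, 2930592) ≈ 0.0077530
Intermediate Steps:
Function('D')(r, G) = Add(-118, Mul(r, Pow(G, 2))) (Function('D')(r, G) = Add(Mul(r, Pow(G, 2)), -118) = Add(-118, Mul(r, Pow(G, 2))))
Mul(Add(-7579, -37863), Pow(Add(6038, Function('D')(-166, 188)), -1)) = Mul(Add(-7579, -37863), Pow(Add(6038, Add(-118, Mul(-166, Pow(188, 2)))), -1)) = Mul(-45442, Pow(Add(6038, Add(-118, Mul(-166, 35344))), -1)) = Mul(-45442, Pow(Add(6038, Add(-118, -5867104)), -1)) = Mul(-45442, Pow(Add(6038, -5867222), -1)) = Mul(-45442, Pow(-5861184, -1)) = Mul(-45442, Rational(-1, 5861184)) = Rational(22721, 2930592)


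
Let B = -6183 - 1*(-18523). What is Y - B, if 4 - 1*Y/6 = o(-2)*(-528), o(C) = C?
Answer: -18652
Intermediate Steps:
B = 12340 (B = -6183 + 18523 = 12340)
Y = -6312 (Y = 24 - (-12)*(-528) = 24 - 6*1056 = 24 - 6336 = -6312)
Y - B = -6312 - 1*12340 = -6312 - 12340 = -18652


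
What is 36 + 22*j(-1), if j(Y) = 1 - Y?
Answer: 80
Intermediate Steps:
36 + 22*j(-1) = 36 + 22*(1 - 1*(-1)) = 36 + 22*(1 + 1) = 36 + 22*2 = 36 + 44 = 80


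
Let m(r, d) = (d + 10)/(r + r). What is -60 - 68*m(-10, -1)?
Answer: -147/5 ≈ -29.400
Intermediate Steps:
m(r, d) = (10 + d)/(2*r) (m(r, d) = (10 + d)/((2*r)) = (10 + d)*(1/(2*r)) = (10 + d)/(2*r))
-60 - 68*m(-10, -1) = -60 - 34*(10 - 1)/(-10) = -60 - 34*(-1)*9/10 = -60 - 68*(-9/20) = -60 + 153/5 = -147/5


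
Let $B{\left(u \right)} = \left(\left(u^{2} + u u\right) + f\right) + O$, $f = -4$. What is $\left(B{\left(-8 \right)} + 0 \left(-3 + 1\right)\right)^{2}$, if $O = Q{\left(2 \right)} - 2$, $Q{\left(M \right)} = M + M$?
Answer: $15876$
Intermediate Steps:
$Q{\left(M \right)} = 2 M$
$O = 2$ ($O = 2 \cdot 2 - 2 = 4 - 2 = 2$)
$B{\left(u \right)} = -2 + 2 u^{2}$ ($B{\left(u \right)} = \left(\left(u^{2} + u u\right) - 4\right) + 2 = \left(\left(u^{2} + u^{2}\right) - 4\right) + 2 = \left(2 u^{2} - 4\right) + 2 = \left(-4 + 2 u^{2}\right) + 2 = -2 + 2 u^{2}$)
$\left(B{\left(-8 \right)} + 0 \left(-3 + 1\right)\right)^{2} = \left(\left(-2 + 2 \left(-8\right)^{2}\right) + 0 \left(-3 + 1\right)\right)^{2} = \left(\left(-2 + 2 \cdot 64\right) + 0 \left(-2\right)\right)^{2} = \left(\left(-2 + 128\right) + 0\right)^{2} = \left(126 + 0\right)^{2} = 126^{2} = 15876$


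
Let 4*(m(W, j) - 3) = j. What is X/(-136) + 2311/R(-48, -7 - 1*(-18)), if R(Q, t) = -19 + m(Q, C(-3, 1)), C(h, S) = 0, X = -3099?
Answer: -33089/272 ≈ -121.65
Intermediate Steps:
m(W, j) = 3 + j/4
R(Q, t) = -16 (R(Q, t) = -19 + (3 + (1/4)*0) = -19 + (3 + 0) = -19 + 3 = -16)
X/(-136) + 2311/R(-48, -7 - 1*(-18)) = -3099/(-136) + 2311/(-16) = -3099*(-1/136) + 2311*(-1/16) = 3099/136 - 2311/16 = -33089/272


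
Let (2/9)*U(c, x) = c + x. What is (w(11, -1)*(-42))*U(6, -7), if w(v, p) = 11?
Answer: 2079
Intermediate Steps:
U(c, x) = 9*c/2 + 9*x/2 (U(c, x) = 9*(c + x)/2 = 9*c/2 + 9*x/2)
(w(11, -1)*(-42))*U(6, -7) = (11*(-42))*((9/2)*6 + (9/2)*(-7)) = -462*(27 - 63/2) = -462*(-9/2) = 2079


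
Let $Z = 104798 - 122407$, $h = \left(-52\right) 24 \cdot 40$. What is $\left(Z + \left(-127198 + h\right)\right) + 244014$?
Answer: $49287$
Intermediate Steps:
$h = -49920$ ($h = \left(-1248\right) 40 = -49920$)
$Z = -17609$ ($Z = 104798 - 122407 = -17609$)
$\left(Z + \left(-127198 + h\right)\right) + 244014 = \left(-17609 - 177118\right) + 244014 = -194727 + 244014 = 49287$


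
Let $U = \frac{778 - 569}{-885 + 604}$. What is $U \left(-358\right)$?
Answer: $\frac{74822}{281} \approx 266.27$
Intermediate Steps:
$U = - \frac{209}{281}$ ($U = \frac{209}{-281} = 209 \left(- \frac{1}{281}\right) = - \frac{209}{281} \approx -0.74377$)
$U \left(-358\right) = \left(- \frac{209}{281}\right) \left(-358\right) = \frac{74822}{281}$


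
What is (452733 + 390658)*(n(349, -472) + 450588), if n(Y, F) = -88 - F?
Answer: 380345726052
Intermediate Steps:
(452733 + 390658)*(n(349, -472) + 450588) = (452733 + 390658)*((-88 - 1*(-472)) + 450588) = 843391*((-88 + 472) + 450588) = 843391*(384 + 450588) = 843391*450972 = 380345726052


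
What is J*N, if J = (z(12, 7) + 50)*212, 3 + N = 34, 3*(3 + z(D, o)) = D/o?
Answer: 2188476/7 ≈ 3.1264e+5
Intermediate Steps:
z(D, o) = -3 + D/(3*o) (z(D, o) = -3 + (D/o)/3 = -3 + D/(3*o))
N = 31 (N = -3 + 34 = 31)
J = 70596/7 (J = ((-3 + (⅓)*12/7) + 50)*212 = ((-3 + (⅓)*12*(⅐)) + 50)*212 = ((-3 + 4/7) + 50)*212 = (-17/7 + 50)*212 = (333/7)*212 = 70596/7 ≈ 10085.)
J*N = (70596/7)*31 = 2188476/7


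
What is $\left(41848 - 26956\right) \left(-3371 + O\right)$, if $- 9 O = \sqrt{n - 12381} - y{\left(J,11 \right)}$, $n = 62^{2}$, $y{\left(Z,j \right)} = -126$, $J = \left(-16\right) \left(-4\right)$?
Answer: $-50409420 - \frac{4964 i \sqrt{8537}}{3} \approx -5.0409 \cdot 10^{7} - 1.5288 \cdot 10^{5} i$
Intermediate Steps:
$J = 64$
$n = 3844$
$O = -14 - \frac{i \sqrt{8537}}{9}$ ($O = - \frac{\sqrt{3844 - 12381} - -126}{9} = - \frac{\sqrt{-8537} + 126}{9} = - \frac{i \sqrt{8537} + 126}{9} = - \frac{126 + i \sqrt{8537}}{9} = -14 - \frac{i \sqrt{8537}}{9} \approx -14.0 - 10.266 i$)
$\left(41848 - 26956\right) \left(-3371 + O\right) = \left(41848 - 26956\right) \left(-3371 - \left(14 + \frac{i \sqrt{8537}}{9}\right)\right) = 14892 \left(-3385 - \frac{i \sqrt{8537}}{9}\right) = -50409420 - \frac{4964 i \sqrt{8537}}{3}$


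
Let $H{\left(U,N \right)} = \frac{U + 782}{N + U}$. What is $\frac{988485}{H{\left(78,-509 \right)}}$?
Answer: $- \frac{85207407}{172} \approx -4.9539 \cdot 10^{5}$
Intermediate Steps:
$H{\left(U,N \right)} = \frac{782 + U}{N + U}$
$\frac{988485}{H{\left(78,-509 \right)}} = \frac{988485}{\frac{1}{-509 + 78} \left(782 + 78\right)} = \frac{988485}{\frac{1}{-431} \cdot 860} = \frac{988485}{\left(- \frac{1}{431}\right) 860} = \frac{988485}{- \frac{860}{431}} = 988485 \left(- \frac{431}{860}\right) = - \frac{85207407}{172}$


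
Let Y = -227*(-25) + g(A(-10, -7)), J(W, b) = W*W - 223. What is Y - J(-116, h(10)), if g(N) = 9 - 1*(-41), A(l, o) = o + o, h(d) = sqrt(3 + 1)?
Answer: -7508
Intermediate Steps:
h(d) = 2 (h(d) = sqrt(4) = 2)
A(l, o) = 2*o
J(W, b) = -223 + W**2 (J(W, b) = W**2 - 223 = -223 + W**2)
g(N) = 50 (g(N) = 9 + 41 = 50)
Y = 5725 (Y = -227*(-25) + 50 = 5675 + 50 = 5725)
Y - J(-116, h(10)) = 5725 - (-223 + (-116)**2) = 5725 - (-223 + 13456) = 5725 - 1*13233 = 5725 - 13233 = -7508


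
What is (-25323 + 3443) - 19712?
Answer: -41592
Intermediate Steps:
(-25323 + 3443) - 19712 = -21880 - 19712 = -41592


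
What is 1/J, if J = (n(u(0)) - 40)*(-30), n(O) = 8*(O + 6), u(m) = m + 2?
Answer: -1/720 ≈ -0.0013889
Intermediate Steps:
u(m) = 2 + m
n(O) = 48 + 8*O (n(O) = 8*(6 + O) = 48 + 8*O)
J = -720 (J = ((48 + 8*(2 + 0)) - 40)*(-30) = ((48 + 8*2) - 40)*(-30) = ((48 + 16) - 40)*(-30) = (64 - 40)*(-30) = 24*(-30) = -720)
1/J = 1/(-720) = -1/720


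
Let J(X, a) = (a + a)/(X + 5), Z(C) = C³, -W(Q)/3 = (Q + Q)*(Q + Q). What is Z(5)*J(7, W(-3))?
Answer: -2250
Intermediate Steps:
W(Q) = -12*Q² (W(Q) = -3*(Q + Q)*(Q + Q) = -3*2*Q*2*Q = -12*Q²)
J(X, a) = 2*a/(5 + X) (J(X, a) = (2*a)/(5 + X) = 2*a/(5 + X))
Z(5)*J(7, W(-3)) = 5³*(2*(-12*(-3)²)/(5 + 7)) = 125*(2*(-12*9)/12) = 125*(2*(-108)*(1/12)) = 125*(-18) = -2250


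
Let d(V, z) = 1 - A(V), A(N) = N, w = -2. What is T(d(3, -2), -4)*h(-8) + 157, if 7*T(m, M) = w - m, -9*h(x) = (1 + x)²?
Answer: 157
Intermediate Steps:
h(x) = -(1 + x)²/9
d(V, z) = 1 - V
T(m, M) = -2/7 - m/7 (T(m, M) = (-2 - m)/7 = -2/7 - m/7)
T(d(3, -2), -4)*h(-8) + 157 = (-2/7 - (1 - 1*3)/7)*(-(1 - 8)²/9) + 157 = (-2/7 - (1 - 3)/7)*(-⅑*(-7)²) + 157 = (-2/7 - ⅐*(-2))*(-⅑*49) + 157 = (-2/7 + 2/7)*(-49/9) + 157 = 0*(-49/9) + 157 = 0 + 157 = 157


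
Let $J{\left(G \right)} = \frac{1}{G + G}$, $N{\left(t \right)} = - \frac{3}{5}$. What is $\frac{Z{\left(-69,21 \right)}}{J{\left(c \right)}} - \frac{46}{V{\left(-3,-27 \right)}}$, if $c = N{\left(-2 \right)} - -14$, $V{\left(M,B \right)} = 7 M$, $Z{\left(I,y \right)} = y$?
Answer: $\frac{59324}{105} \approx 564.99$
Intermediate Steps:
$N{\left(t \right)} = - \frac{3}{5}$ ($N{\left(t \right)} = \left(-3\right) \frac{1}{5} = - \frac{3}{5}$)
$c = \frac{67}{5}$ ($c = - \frac{3}{5} - -14 = - \frac{3}{5} + 14 = \frac{67}{5} \approx 13.4$)
$J{\left(G \right)} = \frac{1}{2 G}$
$\frac{Z{\left(-69,21 \right)}}{J{\left(c \right)}} - \frac{46}{V{\left(-3,-27 \right)}} = \frac{21}{\frac{1}{2} \frac{1}{\frac{67}{5}}} - \frac{46}{7 \left(-3\right)} = \frac{21}{\frac{1}{2} \cdot \frac{5}{67}} - \frac{46}{-21} = \frac{21}{\frac{5}{134}} - - \frac{46}{21} = 21 \cdot \frac{134}{5} + \frac{46}{21} = \frac{2814}{5} + \frac{46}{21} = \frac{59324}{105}$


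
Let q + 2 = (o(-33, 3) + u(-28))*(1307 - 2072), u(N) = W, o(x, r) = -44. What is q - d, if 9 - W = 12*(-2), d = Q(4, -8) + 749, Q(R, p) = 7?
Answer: 7657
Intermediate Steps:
d = 756 (d = 7 + 749 = 756)
W = 33 (W = 9 - 12*(-2) = 9 - 1*(-24) = 9 + 24 = 33)
u(N) = 33
q = 8413 (q = -2 + (-44 + 33)*(1307 - 2072) = -2 - 11*(-765) = -2 + 8415 = 8413)
q - d = 8413 - 1*756 = 8413 - 756 = 7657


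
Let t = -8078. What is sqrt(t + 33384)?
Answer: sqrt(25306) ≈ 159.08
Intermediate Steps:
sqrt(t + 33384) = sqrt(-8078 + 33384) = sqrt(25306)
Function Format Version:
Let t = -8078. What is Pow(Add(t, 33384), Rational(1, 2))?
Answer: Pow(25306, Rational(1, 2)) ≈ 159.08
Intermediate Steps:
Pow(Add(t, 33384), Rational(1, 2)) = Pow(Add(-8078, 33384), Rational(1, 2)) = Pow(25306, Rational(1, 2))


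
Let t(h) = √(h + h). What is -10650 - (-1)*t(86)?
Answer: -10650 + 2*√43 ≈ -10637.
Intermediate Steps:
t(h) = √2*√h (t(h) = √(2*h) = √2*√h)
-10650 - (-1)*t(86) = -10650 - (-1)*√2*√86 = -10650 - (-1)*2*√43 = -10650 - (-2)*√43 = -10650 + 2*√43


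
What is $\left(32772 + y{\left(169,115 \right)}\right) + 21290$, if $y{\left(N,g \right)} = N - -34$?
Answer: $54265$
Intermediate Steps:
$y{\left(N,g \right)} = 34 + N$ ($y{\left(N,g \right)} = N + 34 = 34 + N$)
$\left(32772 + y{\left(169,115 \right)}\right) + 21290 = \left(32772 + \left(34 + 169\right)\right) + 21290 = \left(32772 + 203\right) + 21290 = 32975 + 21290 = 54265$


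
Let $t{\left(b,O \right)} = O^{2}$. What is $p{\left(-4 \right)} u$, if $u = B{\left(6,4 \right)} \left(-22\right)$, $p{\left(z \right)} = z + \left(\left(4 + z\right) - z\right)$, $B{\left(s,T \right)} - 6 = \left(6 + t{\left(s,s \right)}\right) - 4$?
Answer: $0$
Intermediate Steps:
$B{\left(s,T \right)} = 8 + s^{2}$ ($B{\left(s,T \right)} = 6 + \left(\left(6 + s^{2}\right) - 4\right) = 6 + \left(2 + s^{2}\right) = 8 + s^{2}$)
$p{\left(z \right)} = 4 + z$ ($p{\left(z \right)} = z + 4 = 4 + z$)
$u = -968$ ($u = \left(8 + 6^{2}\right) \left(-22\right) = \left(8 + 36\right) \left(-22\right) = 44 \left(-22\right) = -968$)
$p{\left(-4 \right)} u = \left(4 - 4\right) \left(-968\right) = 0 \left(-968\right) = 0$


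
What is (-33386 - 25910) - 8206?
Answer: -67502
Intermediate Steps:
(-33386 - 25910) - 8206 = -59296 - 8206 = -67502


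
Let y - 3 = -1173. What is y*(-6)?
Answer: 7020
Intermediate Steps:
y = -1170 (y = 3 - 1173 = -1170)
y*(-6) = -1170*(-6) = 7020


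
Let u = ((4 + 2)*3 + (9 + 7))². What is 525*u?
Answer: 606900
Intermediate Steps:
u = 1156 (u = (6*3 + 16)² = (18 + 16)² = 34² = 1156)
525*u = 525*1156 = 606900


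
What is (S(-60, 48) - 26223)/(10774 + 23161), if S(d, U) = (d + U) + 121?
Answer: -2374/3085 ≈ -0.76953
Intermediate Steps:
S(d, U) = 121 + U + d (S(d, U) = (U + d) + 121 = 121 + U + d)
(S(-60, 48) - 26223)/(10774 + 23161) = ((121 + 48 - 60) - 26223)/(10774 + 23161) = (109 - 26223)/33935 = -26114*1/33935 = -2374/3085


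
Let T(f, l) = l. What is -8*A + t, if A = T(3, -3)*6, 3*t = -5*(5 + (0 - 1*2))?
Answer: 139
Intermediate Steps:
t = -5 (t = (-5*(5 + (0 - 1*2)))/3 = (-5*(5 + (0 - 2)))/3 = (-5*(5 - 2))/3 = (-5*3)/3 = (⅓)*(-15) = -5)
A = -18 (A = -3*6 = -18)
-8*A + t = -8*(-18) - 5 = 144 - 5 = 139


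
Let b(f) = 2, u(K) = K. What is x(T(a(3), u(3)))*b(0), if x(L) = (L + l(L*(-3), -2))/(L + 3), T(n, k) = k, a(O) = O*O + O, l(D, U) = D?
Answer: -2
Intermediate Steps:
a(O) = O + O² (a(O) = O² + O = O + O²)
x(L) = -2*L/(3 + L) (x(L) = (L + L*(-3))/(L + 3) = (L - 3*L)/(3 + L) = (-2*L)/(3 + L) = -2*L/(3 + L))
x(T(a(3), u(3)))*b(0) = -2*3/(3 + 3)*2 = -2*3/6*2 = -2*3*⅙*2 = -1*2 = -2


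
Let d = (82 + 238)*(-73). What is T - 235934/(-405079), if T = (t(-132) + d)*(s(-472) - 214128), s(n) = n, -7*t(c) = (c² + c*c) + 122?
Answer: 17254726452017538/2835553 ≈ 6.0851e+9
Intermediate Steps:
t(c) = -122/7 - 2*c²/7 (t(c) = -((c² + c*c) + 122)/7 = -((c² + c²) + 122)/7 = -(2*c² + 122)/7 = -(122 + 2*c²)/7 = -122/7 - 2*c²/7)
d = -23360 (d = 320*(-73) = -23360)
T = 42595954000/7 (T = ((-122/7 - 2/7*(-132)²) - 23360)*(-472 - 214128) = ((-122/7 - 2/7*17424) - 23360)*(-214600) = ((-122/7 - 34848/7) - 23360)*(-214600) = (-34970/7 - 23360)*(-214600) = -198490/7*(-214600) = 42595954000/7 ≈ 6.0851e+9)
T - 235934/(-405079) = 42595954000/7 - 235934/(-405079) = 42595954000/7 - 235934*(-1)/405079 = 42595954000/7 - 1*(-235934/405079) = 42595954000/7 + 235934/405079 = 17254726452017538/2835553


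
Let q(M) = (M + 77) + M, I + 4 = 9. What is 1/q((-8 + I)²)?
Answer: 1/95 ≈ 0.010526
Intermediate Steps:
I = 5 (I = -4 + 9 = 5)
q(M) = 77 + 2*M (q(M) = (77 + M) + M = 77 + 2*M)
1/q((-8 + I)²) = 1/(77 + 2*(-8 + 5)²) = 1/(77 + 2*(-3)²) = 1/(77 + 2*9) = 1/(77 + 18) = 1/95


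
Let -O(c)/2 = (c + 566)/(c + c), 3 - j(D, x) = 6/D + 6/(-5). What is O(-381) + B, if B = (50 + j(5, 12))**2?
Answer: 1070414/381 ≈ 2809.5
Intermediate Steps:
j(D, x) = 21/5 - 6/D (j(D, x) = 3 - (6/D + 6/(-5)) = 3 - (6/D + 6*(-1/5)) = 3 - (6/D - 6/5) = 3 - (-6/5 + 6/D) = 3 + (6/5 - 6/D) = 21/5 - 6/D)
B = 2809 (B = (50 + (21/5 - 6/5))**2 = (50 + 3)**2 = 53**2 = 2809)
O(c) = -(566 + c)/c (O(c) = -2*(c + 566)/(c + c) = -2*(566 + c)/(2*c) = -2*(566 + c)*1/(2*c) = -(566 + c)/c)
O(-381) + B = (-566 - 1*(-381))/(-381) + 2809 = -(-566 + 381)/381 + 2809 = -1/381*(-185) + 2809 = 185/381 + 2809 = 1070414/381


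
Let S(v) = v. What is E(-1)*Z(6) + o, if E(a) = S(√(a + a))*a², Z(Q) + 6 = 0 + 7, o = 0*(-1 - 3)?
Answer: I*√2 ≈ 1.4142*I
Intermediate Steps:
o = 0 (o = 0*(-4) = 0)
Z(Q) = 1 (Z(Q) = -6 + (0 + 7) = -6 + 7 = 1)
E(a) = √2*a^(5/2) (E(a) = √(a + a)*a² = √(2*a)*a² = (√2*√a)*a² = √2*a^(5/2))
E(-1)*Z(6) + o = (√2*(-1)^(5/2))*1 + 0 = (√2*I)*1 + 0 = (I*√2)*1 + 0 = I*√2 + 0 = I*√2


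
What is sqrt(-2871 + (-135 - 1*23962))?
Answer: 2*I*sqrt(6742) ≈ 164.22*I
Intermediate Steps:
sqrt(-2871 + (-135 - 1*23962)) = sqrt(-2871 + (-135 - 23962)) = sqrt(-2871 - 24097) = sqrt(-26968) = 2*I*sqrt(6742)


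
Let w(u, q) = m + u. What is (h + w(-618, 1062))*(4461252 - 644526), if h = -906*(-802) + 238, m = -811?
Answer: 2768733191646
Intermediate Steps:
w(u, q) = -811 + u
h = 726850 (h = 726612 + 238 = 726850)
(h + w(-618, 1062))*(4461252 - 644526) = (726850 + (-811 - 618))*(4461252 - 644526) = (726850 - 1429)*3816726 = 725421*3816726 = 2768733191646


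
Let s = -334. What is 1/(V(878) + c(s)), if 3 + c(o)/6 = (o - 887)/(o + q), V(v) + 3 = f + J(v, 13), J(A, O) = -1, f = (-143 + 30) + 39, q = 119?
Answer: -215/13314 ≈ -0.016148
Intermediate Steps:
f = -74 (f = -113 + 39 = -74)
V(v) = -78 (V(v) = -3 + (-74 - 1) = -3 - 75 = -78)
c(o) = -18 + 6*(-887 + o)/(119 + o) (c(o) = -18 + 6*((o - 887)/(o + 119)) = -18 + 6*((-887 + o)/(119 + o)) = -18 + 6*(-887 + o)/(119 + o))
1/(V(878) + c(s)) = 1/(-78 + 12*(-622 - 1*(-334))/(119 - 334)) = 1/(-78 + 12*(-622 + 334)/(-215)) = 1/(-78 + 12*(-1/215)*(-288)) = 1/(-78 + 3456/215) = 1/(-13314/215) = -215/13314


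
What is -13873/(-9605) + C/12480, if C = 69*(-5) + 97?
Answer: 853765/599352 ≈ 1.4245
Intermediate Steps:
C = -248 (C = -345 + 97 = -248)
-13873/(-9605) + C/12480 = -13873/(-9605) - 248/12480 = -13873*(-1/9605) - 248*1/12480 = 13873/9605 - 31/1560 = 853765/599352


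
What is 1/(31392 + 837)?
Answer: 1/32229 ≈ 3.1028e-5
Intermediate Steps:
1/(31392 + 837) = 1/32229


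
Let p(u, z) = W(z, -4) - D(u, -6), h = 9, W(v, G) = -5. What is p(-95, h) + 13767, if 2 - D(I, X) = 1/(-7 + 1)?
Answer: 82559/6 ≈ 13760.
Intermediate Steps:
D(I, X) = 13/6 (D(I, X) = 2 - 1/(-7 + 1) = 2 - 1/(-6) = 2 - 1*(-1/6) = 2 + 1/6 = 13/6)
p(u, z) = -43/6 (p(u, z) = -5 - 1*13/6 = -5 - 13/6 = -43/6)
p(-95, h) + 13767 = -43/6 + 13767 = 82559/6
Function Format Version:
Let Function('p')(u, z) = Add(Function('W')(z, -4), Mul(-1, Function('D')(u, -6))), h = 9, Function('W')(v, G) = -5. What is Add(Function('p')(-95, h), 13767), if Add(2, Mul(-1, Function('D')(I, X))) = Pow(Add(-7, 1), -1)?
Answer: Rational(82559, 6) ≈ 13760.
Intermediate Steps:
Function('D')(I, X) = Rational(13, 6) (Function('D')(I, X) = Add(2, Mul(-1, Pow(Add(-7, 1), -1))) = Add(2, Mul(-1, Pow(-6, -1))) = Add(2, Mul(-1, Rational(-1, 6))) = Add(2, Rational(1, 6)) = Rational(13, 6))
Function('p')(u, z) = Rational(-43, 6) (Function('p')(u, z) = Add(-5, Mul(-1, Rational(13, 6))) = Add(-5, Rational(-13, 6)) = Rational(-43, 6))
Add(Function('p')(-95, h), 13767) = Add(Rational(-43, 6), 13767) = Rational(82559, 6)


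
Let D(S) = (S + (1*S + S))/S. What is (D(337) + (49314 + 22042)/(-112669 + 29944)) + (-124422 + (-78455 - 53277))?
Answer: -21190162831/82725 ≈ -2.5615e+5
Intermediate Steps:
D(S) = 3 (D(S) = (S + (S + S))/S = (S + 2*S)/S = (3*S)/S = 3)
(D(337) + (49314 + 22042)/(-112669 + 29944)) + (-124422 + (-78455 - 53277)) = (3 + (49314 + 22042)/(-112669 + 29944)) + (-124422 + (-78455 - 53277)) = (3 + 71356/(-82725)) + (-124422 - 131732) = (3 + 71356*(-1/82725)) - 256154 = (3 - 71356/82725) - 256154 = 176819/82725 - 256154 = -21190162831/82725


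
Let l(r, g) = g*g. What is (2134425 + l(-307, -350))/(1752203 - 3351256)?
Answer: -2256925/1599053 ≈ -1.4114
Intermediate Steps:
l(r, g) = g**2
(2134425 + l(-307, -350))/(1752203 - 3351256) = (2134425 + (-350)**2)/(1752203 - 3351256) = (2134425 + 122500)/(-1599053) = 2256925*(-1/1599053) = -2256925/1599053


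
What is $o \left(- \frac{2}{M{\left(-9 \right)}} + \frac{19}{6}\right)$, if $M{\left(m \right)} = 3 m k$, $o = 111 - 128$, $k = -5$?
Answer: $- \frac{14467}{270} \approx -53.581$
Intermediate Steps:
$o = -17$
$M{\left(m \right)} = - 15 m$ ($M{\left(m \right)} = 3 m \left(-5\right) = - 15 m$)
$o \left(- \frac{2}{M{\left(-9 \right)}} + \frac{19}{6}\right) = - 17 \left(- \frac{2}{\left(-15\right) \left(-9\right)} + \frac{19}{6}\right) = - 17 \left(- \frac{2}{135} + 19 \cdot \frac{1}{6}\right) = - 17 \left(\left(-2\right) \frac{1}{135} + \frac{19}{6}\right) = - 17 \left(- \frac{2}{135} + \frac{19}{6}\right) = \left(-17\right) \frac{851}{270} = - \frac{14467}{270}$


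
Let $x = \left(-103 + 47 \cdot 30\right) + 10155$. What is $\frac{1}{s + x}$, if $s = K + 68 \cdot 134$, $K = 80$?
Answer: $\frac{1}{20654} \approx 4.8417 \cdot 10^{-5}$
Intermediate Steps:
$s = 9192$ ($s = 80 + 68 \cdot 134 = 80 + 9112 = 9192$)
$x = 11462$ ($x = \left(-103 + 1410\right) + 10155 = 1307 + 10155 = 11462$)
$\frac{1}{s + x} = \frac{1}{9192 + 11462} = \frac{1}{20654}$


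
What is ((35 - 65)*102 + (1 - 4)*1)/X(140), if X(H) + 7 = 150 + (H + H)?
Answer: -1021/141 ≈ -7.2411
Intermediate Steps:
X(H) = 143 + 2*H (X(H) = -7 + (150 + (H + H)) = -7 + (150 + 2*H) = 143 + 2*H)
((35 - 65)*102 + (1 - 4)*1)/X(140) = ((35 - 65)*102 + (1 - 4)*1)/(143 + 2*140) = (-30*102 - 3*1)/(143 + 280) = (-3060 - 3)/423 = -3063*1/423 = -1021/141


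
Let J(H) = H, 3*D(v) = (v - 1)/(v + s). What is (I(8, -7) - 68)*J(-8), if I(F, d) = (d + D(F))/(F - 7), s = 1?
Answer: 16144/27 ≈ 597.93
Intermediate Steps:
D(v) = (-1 + v)/(3*(1 + v)) (D(v) = ((v - 1)/(v + 1))/3 = ((-1 + v)/(1 + v))/3 = (-1 + v)/(3*(1 + v)))
I(F, d) = (d + (-1 + F)/(3*(1 + F)))/(-7 + F) (I(F, d) = (d + (-1 + F)/(3*(1 + F)))/(F - 7) = (d + (-1 + F)/(3*(1 + F)))/(-7 + F))
(I(8, -7) - 68)*J(-8) = ((-1 + 8 + 3*(-7)*(1 + 8))/(3*(1 + 8)*(-7 + 8)) - 68)*(-8) = ((⅓)*(-1 + 8 + 3*(-7)*9)/(9*1) - 68)*(-8) = ((⅓)*(⅑)*1*(-1 + 8 - 189) - 68)*(-8) = ((⅓)*(⅑)*1*(-182) - 68)*(-8) = (-182/27 - 68)*(-8) = -2018/27*(-8) = 16144/27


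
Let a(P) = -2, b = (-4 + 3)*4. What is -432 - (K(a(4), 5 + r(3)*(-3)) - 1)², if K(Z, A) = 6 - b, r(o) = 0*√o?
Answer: -513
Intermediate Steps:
r(o) = 0
b = -4 (b = -1*4 = -4)
K(Z, A) = 10 (K(Z, A) = 6 - 1*(-4) = 6 + 4 = 10)
-432 - (K(a(4), 5 + r(3)*(-3)) - 1)² = -432 - (10 - 1)² = -432 - 1*9² = -432 - 1*81 = -432 - 81 = -513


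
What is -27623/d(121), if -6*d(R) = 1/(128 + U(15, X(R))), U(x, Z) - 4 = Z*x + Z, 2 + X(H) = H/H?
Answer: 19225608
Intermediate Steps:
X(H) = -1 (X(H) = -2 + H/H = -2 + 1 = -1)
U(x, Z) = 4 + Z + Z*x (U(x, Z) = 4 + (Z*x + Z) = 4 + (Z + Z*x) = 4 + Z + Z*x)
d(R) = -1/696 (d(R) = -1/(6*(128 + (4 - 1 - 1*15))) = -1/(6*(128 + (4 - 1 - 15))) = -1/(6*(128 - 12)) = -⅙/116 = -⅙*1/116 = -1/696)
-27623/d(121) = -27623/(-1/696) = -27623*(-696) = 19225608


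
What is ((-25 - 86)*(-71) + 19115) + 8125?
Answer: 35121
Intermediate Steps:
((-25 - 86)*(-71) + 19115) + 8125 = (-111*(-71) + 19115) + 8125 = (7881 + 19115) + 8125 = 26996 + 8125 = 35121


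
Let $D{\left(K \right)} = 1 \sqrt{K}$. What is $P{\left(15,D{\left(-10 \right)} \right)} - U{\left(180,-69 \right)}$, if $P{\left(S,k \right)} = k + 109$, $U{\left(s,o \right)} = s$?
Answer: $-71 + i \sqrt{10} \approx -71.0 + 3.1623 i$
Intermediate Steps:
$D{\left(K \right)} = \sqrt{K}$
$P{\left(S,k \right)} = 109 + k$
$P{\left(15,D{\left(-10 \right)} \right)} - U{\left(180,-69 \right)} = \left(109 + \sqrt{-10}\right) - 180 = \left(109 + i \sqrt{10}\right) - 180 = -71 + i \sqrt{10}$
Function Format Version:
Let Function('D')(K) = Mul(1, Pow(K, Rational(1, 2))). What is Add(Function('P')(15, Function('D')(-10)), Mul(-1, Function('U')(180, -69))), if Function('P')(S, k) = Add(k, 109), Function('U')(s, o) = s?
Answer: Add(-71, Mul(I, Pow(10, Rational(1, 2)))) ≈ Add(-71.000, Mul(3.1623, I))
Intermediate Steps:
Function('D')(K) = Pow(K, Rational(1, 2))
Function('P')(S, k) = Add(109, k)
Add(Function('P')(15, Function('D')(-10)), Mul(-1, Function('U')(180, -69))) = Add(Add(109, Pow(-10, Rational(1, 2))), Mul(-1, 180)) = Add(Add(109, Mul(I, Pow(10, Rational(1, 2)))), -180) = Add(-71, Mul(I, Pow(10, Rational(1, 2))))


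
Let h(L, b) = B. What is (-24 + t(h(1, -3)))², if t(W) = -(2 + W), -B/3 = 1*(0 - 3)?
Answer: 1225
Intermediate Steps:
B = 9 (B = -3*(0 - 3) = -3*(-3) = 9)
h(L, b) = 9
t(W) = -2 - W
(-24 + t(h(1, -3)))² = (-24 + (-2 - 1*9))² = (-24 + (-2 - 9))² = (-24 - 11)² = (-35)² = 1225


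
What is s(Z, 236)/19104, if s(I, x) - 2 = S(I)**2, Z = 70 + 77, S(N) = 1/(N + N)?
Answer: 172873/1651273344 ≈ 0.00010469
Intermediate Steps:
S(N) = 1/(2*N)
Z = 147
s(I, x) = 2 + 1/(4*I**2) (s(I, x) = 2 + (1/(2*I))**2 = 2 + 1/(4*I**2))
s(Z, 236)/19104 = (2 + (1/4)/147**2)/19104 = (2 + (1/4)*(1/21609))*(1/19104) = (2 + 1/86436)*(1/19104) = (172873/86436)*(1/19104) = 172873/1651273344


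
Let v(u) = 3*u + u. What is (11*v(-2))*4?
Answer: -352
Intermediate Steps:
v(u) = 4*u
(11*v(-2))*4 = (11*(4*(-2)))*4 = (11*(-8))*4 = -88*4 = -352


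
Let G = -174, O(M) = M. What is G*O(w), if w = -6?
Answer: 1044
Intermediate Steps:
G*O(w) = -174*(-6) = 1044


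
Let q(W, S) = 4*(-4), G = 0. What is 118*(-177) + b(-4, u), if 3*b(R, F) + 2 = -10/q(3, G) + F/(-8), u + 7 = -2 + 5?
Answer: -501271/24 ≈ -20886.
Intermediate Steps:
u = -4 (u = -7 + (-2 + 5) = -7 + 3 = -4)
q(W, S) = -16
b(R, F) = -11/24 - F/24 (b(R, F) = -2/3 + (-10/(-16) + F/(-8))/3 = -2/3 + (-10*(-1/16) + F*(-1/8))/3 = -2/3 + (5/8 - F/8)/3 = -2/3 + (5/24 - F/24) = -11/24 - F/24)
118*(-177) + b(-4, u) = 118*(-177) + (-11/24 - 1/24*(-4)) = -20886 + (-11/24 + 1/6) = -20886 - 7/24 = -501271/24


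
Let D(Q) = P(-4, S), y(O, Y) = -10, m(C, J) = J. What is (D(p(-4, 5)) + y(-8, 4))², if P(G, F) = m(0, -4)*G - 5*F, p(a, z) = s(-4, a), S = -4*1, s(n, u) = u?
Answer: 676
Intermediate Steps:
S = -4
p(a, z) = a
P(G, F) = -5*F - 4*G (P(G, F) = -4*G - 5*F = -5*F - 4*G)
D(Q) = 36 (D(Q) = -5*(-4) - 4*(-4) = 20 + 16 = 36)
(D(p(-4, 5)) + y(-8, 4))² = (36 - 10)² = 26² = 676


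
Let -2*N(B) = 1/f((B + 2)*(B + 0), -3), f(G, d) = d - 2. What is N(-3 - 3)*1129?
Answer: 1129/10 ≈ 112.90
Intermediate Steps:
f(G, d) = -2 + d
N(B) = ⅒ (N(B) = -1/(2*(-2 - 3)) = -½/(-5) = -½*(-⅕) = ⅒)
N(-3 - 3)*1129 = (⅒)*1129 = 1129/10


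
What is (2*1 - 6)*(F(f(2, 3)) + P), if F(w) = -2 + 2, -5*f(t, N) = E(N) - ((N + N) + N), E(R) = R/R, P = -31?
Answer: 124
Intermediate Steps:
E(R) = 1
f(t, N) = -⅕ + 3*N/5 (f(t, N) = -(1 - ((N + N) + N))/5 = -(1 - (2*N + N))/5 = -(1 - 3*N)/5 = -⅕ + 3*N/5)
F(w) = 0
(2*1 - 6)*(F(f(2, 3)) + P) = (2*1 - 6)*(0 - 31) = (2 - 6)*(-31) = -4*(-31) = 124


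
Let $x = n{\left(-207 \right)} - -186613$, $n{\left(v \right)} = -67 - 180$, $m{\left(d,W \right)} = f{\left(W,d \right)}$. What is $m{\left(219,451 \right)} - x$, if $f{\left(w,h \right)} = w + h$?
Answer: $-185696$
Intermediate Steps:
$f{\left(w,h \right)} = h + w$
$m{\left(d,W \right)} = W + d$ ($m{\left(d,W \right)} = d + W = W + d$)
$n{\left(v \right)} = -247$
$x = 186366$ ($x = -247 - -186613 = -247 + 186613 = 186366$)
$m{\left(219,451 \right)} - x = \left(451 + 219\right) - 186366 = 670 - 186366 = -185696$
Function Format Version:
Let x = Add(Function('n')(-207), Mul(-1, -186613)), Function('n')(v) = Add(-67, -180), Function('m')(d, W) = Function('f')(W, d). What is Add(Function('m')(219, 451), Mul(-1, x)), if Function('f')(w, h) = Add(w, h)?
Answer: -185696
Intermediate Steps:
Function('f')(w, h) = Add(h, w)
Function('m')(d, W) = Add(W, d) (Function('m')(d, W) = Add(d, W) = Add(W, d))
Function('n')(v) = -247
x = 186366 (x = Add(-247, Mul(-1, -186613)) = Add(-247, 186613) = 186366)
Add(Function('m')(219, 451), Mul(-1, x)) = Add(Add(451, 219), Mul(-1, 186366)) = Add(670, -186366) = -185696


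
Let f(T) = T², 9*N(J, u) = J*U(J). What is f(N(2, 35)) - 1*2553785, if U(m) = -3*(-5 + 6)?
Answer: -22984061/9 ≈ -2.5538e+6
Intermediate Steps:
U(m) = -3 (U(m) = -3*1 = -3)
N(J, u) = -J/3 (N(J, u) = (J*(-3))/9 = (-3*J)/9 = -J/3)
f(N(2, 35)) - 1*2553785 = (-⅓*2)² - 1*2553785 = (-⅔)² - 2553785 = 4/9 - 2553785 = -22984061/9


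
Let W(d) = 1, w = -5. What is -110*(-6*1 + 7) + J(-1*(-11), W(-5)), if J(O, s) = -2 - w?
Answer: -107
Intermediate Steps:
J(O, s) = 3 (J(O, s) = -2 - 1*(-5) = -2 + 5 = 3)
-110*(-6*1 + 7) + J(-1*(-11), W(-5)) = -110*(-6*1 + 7) + 3 = -110*(-6 + 7) + 3 = -110*1 + 3 = -110 + 3 = -107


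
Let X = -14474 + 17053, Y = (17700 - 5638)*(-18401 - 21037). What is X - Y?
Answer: 475703735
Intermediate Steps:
Y = -475701156 (Y = 12062*(-39438) = -475701156)
X = 2579
X - Y = 2579 - 1*(-475701156) = 2579 + 475701156 = 475703735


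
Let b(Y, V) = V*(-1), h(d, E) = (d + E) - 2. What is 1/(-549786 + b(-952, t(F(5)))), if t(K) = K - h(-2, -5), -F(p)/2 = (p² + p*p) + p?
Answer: -1/549685 ≈ -1.8192e-6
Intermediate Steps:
h(d, E) = -2 + E + d (h(d, E) = (E + d) - 2 = -2 + E + d)
F(p) = -4*p² - 2*p (F(p) = -2*((p² + p*p) + p) = -2*((p² + p²) + p) = -2*(2*p² + p) = -2*(p + 2*p²) = -4*p² - 2*p)
t(K) = 9 + K (t(K) = K - (-2 - 5 - 2) = K - 1*(-9) = K + 9 = 9 + K)
b(Y, V) = -V
1/(-549786 + b(-952, t(F(5)))) = 1/(-549786 - (9 - 2*5*(1 + 2*5))) = 1/(-549786 - (9 - 2*5*(1 + 10))) = 1/(-549786 - (9 - 2*5*11)) = 1/(-549786 - (9 - 110)) = 1/(-549786 - 1*(-101)) = 1/(-549786 + 101) = 1/(-549685) = -1/549685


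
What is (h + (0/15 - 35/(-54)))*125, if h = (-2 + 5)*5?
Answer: 105625/54 ≈ 1956.0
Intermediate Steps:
h = 15 (h = 3*5 = 15)
(h + (0/15 - 35/(-54)))*125 = (15 + (0/15 - 35/(-54)))*125 = (15 + (0*(1/15) - 35*(-1/54)))*125 = (15 + (0 + 35/54))*125 = (15 + 35/54)*125 = (845/54)*125 = 105625/54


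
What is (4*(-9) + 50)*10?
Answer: 140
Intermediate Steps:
(4*(-9) + 50)*10 = (-36 + 50)*10 = 14*10 = 140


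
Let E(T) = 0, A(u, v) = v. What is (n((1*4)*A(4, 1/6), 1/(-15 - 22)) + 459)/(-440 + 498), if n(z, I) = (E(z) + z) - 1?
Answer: 688/87 ≈ 7.9080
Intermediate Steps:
n(z, I) = -1 + z (n(z, I) = (0 + z) - 1 = z - 1 = -1 + z)
(n((1*4)*A(4, 1/6), 1/(-15 - 22)) + 459)/(-440 + 498) = ((-1 + (1*4)/6) + 459)/(-440 + 498) = ((-1 + 4*(⅙)) + 459)/58 = ((-1 + ⅔) + 459)*(1/58) = (-⅓ + 459)*(1/58) = (1376/3)*(1/58) = 688/87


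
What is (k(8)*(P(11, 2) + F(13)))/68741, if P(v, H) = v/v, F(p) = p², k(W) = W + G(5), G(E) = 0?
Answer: 1360/68741 ≈ 0.019784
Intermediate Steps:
k(W) = W (k(W) = W + 0 = W)
P(v, H) = 1
(k(8)*(P(11, 2) + F(13)))/68741 = (8*(1 + 13²))/68741 = (8*(1 + 169))*(1/68741) = (8*170)*(1/68741) = 1360*(1/68741) = 1360/68741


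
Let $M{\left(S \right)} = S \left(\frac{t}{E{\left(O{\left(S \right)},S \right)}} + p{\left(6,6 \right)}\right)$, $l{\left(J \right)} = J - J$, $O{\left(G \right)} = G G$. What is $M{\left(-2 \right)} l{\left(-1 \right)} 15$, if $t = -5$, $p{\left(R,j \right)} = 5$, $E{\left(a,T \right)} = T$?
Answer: $0$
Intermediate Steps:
$O{\left(G \right)} = G^{2}$
$l{\left(J \right)} = 0$
$M{\left(S \right)} = S \left(5 - \frac{5}{S}\right)$ ($M{\left(S \right)} = S \left(- \frac{5}{S} + 5\right) = S \left(5 - \frac{5}{S}\right)$)
$M{\left(-2 \right)} l{\left(-1 \right)} 15 = \left(-5 + 5 \left(-2\right)\right) 0 \cdot 15 = \left(-5 - 10\right) 0 = \left(-15\right) 0 = 0$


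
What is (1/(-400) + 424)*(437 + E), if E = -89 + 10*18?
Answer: 5596767/25 ≈ 2.2387e+5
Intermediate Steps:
E = 91 (E = -89 + 180 = 91)
(1/(-400) + 424)*(437 + E) = (1/(-400) + 424)*(437 + 91) = (-1/400 + 424)*528 = (169599/400)*528 = 5596767/25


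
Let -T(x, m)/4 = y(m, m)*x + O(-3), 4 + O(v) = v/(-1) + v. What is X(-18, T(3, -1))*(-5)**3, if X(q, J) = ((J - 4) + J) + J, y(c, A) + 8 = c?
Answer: -46000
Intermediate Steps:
y(c, A) = -8 + c
O(v) = -4 (O(v) = -4 + (v/(-1) + v) = -4 + (v*(-1) + v) = -4 + (-v + v) = -4 + 0 = -4)
T(x, m) = 16 - 4*x*(-8 + m) (T(x, m) = -4*((-8 + m)*x - 4) = -4*(x*(-8 + m) - 4) = -4*(-4 + x*(-8 + m)) = 16 - 4*x*(-8 + m))
X(q, J) = -4 + 3*J (X(q, J) = ((-4 + J) + J) + J = (-4 + 2*J) + J = -4 + 3*J)
X(-18, T(3, -1))*(-5)**3 = (-4 + 3*(16 - 4*3*(-8 - 1)))*(-5)**3 = (-4 + 3*(16 - 4*3*(-9)))*(-125) = (-4 + 3*(16 + 108))*(-125) = (-4 + 3*124)*(-125) = (-4 + 372)*(-125) = 368*(-125) = -46000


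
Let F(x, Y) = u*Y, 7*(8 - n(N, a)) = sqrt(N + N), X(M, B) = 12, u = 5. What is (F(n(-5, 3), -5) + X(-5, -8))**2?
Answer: 169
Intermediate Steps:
n(N, a) = 8 - sqrt(2)*sqrt(N)/7 (n(N, a) = 8 - sqrt(N + N)/7 = 8 - sqrt(2)*sqrt(N)/7)
F(x, Y) = 5*Y
(F(n(-5, 3), -5) + X(-5, -8))**2 = (5*(-5) + 12)**2 = (-25 + 12)**2 = (-13)**2 = 169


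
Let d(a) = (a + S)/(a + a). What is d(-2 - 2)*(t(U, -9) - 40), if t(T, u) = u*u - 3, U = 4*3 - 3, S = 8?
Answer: -19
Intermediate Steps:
U = 9 (U = 12 - 3 = 9)
d(a) = (8 + a)/(2*a) (d(a) = (a + 8)/(a + a) = (8 + a)/((2*a)) = (8 + a)*(1/(2*a)) = (8 + a)/(2*a))
t(T, u) = -3 + u² (t(T, u) = u² - 3 = -3 + u²)
d(-2 - 2)*(t(U, -9) - 40) = ((8 + (-2 - 2))/(2*(-2 - 2)))*((-3 + (-9)²) - 40) = ((½)*(8 - 4)/(-4))*((-3 + 81) - 40) = ((½)*(-¼)*4)*(78 - 40) = -½*38 = -19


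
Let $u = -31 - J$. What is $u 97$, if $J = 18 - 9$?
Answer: $-3880$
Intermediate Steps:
$J = 9$
$u = -40$ ($u = -31 - 9 = -40$)
$u 97 = \left(-40\right) 97 = -3880$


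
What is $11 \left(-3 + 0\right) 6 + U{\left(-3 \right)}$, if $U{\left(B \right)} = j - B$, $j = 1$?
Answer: $-194$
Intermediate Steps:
$U{\left(B \right)} = 1 - B$
$11 \left(-3 + 0\right) 6 + U{\left(-3 \right)} = 11 \left(-3 + 0\right) 6 + \left(1 - -3\right) = 11 \left(\left(-3\right) 6\right) + \left(1 + 3\right) = 11 \left(-18\right) + 4 = -198 + 4 = -194$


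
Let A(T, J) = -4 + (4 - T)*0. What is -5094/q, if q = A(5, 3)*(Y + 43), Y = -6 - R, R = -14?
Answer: 849/34 ≈ 24.971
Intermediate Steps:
A(T, J) = -4 (A(T, J) = -4 + 0 = -4)
Y = 8 (Y = -6 - 1*(-14) = -6 + 14 = 8)
q = -204 (q = -4*(8 + 43) = -4*51 = -204)
-5094/q = -5094/(-204) = -5094*(-1/204) = 849/34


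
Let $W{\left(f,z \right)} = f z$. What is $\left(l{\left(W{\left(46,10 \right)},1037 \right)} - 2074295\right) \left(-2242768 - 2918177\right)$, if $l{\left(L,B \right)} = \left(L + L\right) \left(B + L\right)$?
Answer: $3597462516975$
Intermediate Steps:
$l{\left(L,B \right)} = 2 L \left(B + L\right)$
$\left(l{\left(W{\left(46,10 \right)},1037 \right)} - 2074295\right) \left(-2242768 - 2918177\right) = \left(2 \cdot 46 \cdot 10 \left(1037 + 46 \cdot 10\right) - 2074295\right) \left(-2242768 - 2918177\right) = \left(2 \cdot 460 \left(1037 + 460\right) - 2074295\right) \left(-5160945\right) = \left(2 \cdot 460 \cdot 1497 - 2074295\right) \left(-5160945\right) = \left(1377240 - 2074295\right) \left(-5160945\right) = \left(-697055\right) \left(-5160945\right) = 3597462516975$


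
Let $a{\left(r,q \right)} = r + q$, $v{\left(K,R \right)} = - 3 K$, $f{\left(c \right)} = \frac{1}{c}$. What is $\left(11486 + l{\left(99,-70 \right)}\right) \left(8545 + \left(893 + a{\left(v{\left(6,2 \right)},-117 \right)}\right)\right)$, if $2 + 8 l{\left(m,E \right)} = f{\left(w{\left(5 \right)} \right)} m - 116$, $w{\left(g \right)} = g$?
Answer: $\frac{4269602547}{40} \approx 1.0674 \cdot 10^{8}$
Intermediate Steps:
$l{\left(m,E \right)} = - \frac{59}{4} + \frac{m}{40}$ ($l{\left(m,E \right)} = - \frac{1}{4} + \frac{\frac{m}{5} - 116}{8} = - \frac{1}{4} + \frac{-116 + \frac{m}{5}}{8} = - \frac{1}{4} + \left(- \frac{29}{2} + \frac{m}{40}\right) = - \frac{59}{4} + \frac{m}{40}$)
$a{\left(r,q \right)} = q + r$
$\left(11486 + l{\left(99,-70 \right)}\right) \left(8545 + \left(893 + a{\left(v{\left(6,2 \right)},-117 \right)}\right)\right) = \left(11486 + \left(- \frac{59}{4} + \frac{1}{40} \cdot 99\right)\right) \left(8545 + \left(893 - 135\right)\right) = \left(11486 + \left(- \frac{59}{4} + \frac{99}{40}\right)\right) \left(8545 + \left(893 - 135\right)\right) = \left(11486 - \frac{491}{40}\right) \left(8545 + \left(893 - 135\right)\right) = \frac{458949 \left(8545 + 758\right)}{40} = \frac{458949}{40} \cdot 9303 = \frac{4269602547}{40}$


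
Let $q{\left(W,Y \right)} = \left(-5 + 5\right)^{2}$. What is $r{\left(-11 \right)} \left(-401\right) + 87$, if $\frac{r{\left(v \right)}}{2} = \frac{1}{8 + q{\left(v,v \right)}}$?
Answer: $- \frac{53}{4} \approx -13.25$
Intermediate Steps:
$q{\left(W,Y \right)} = 0$ ($q{\left(W,Y \right)} = 0^{2} = 0$)
$r{\left(v \right)} = \frac{1}{4}$ ($r{\left(v \right)} = \frac{2}{8 + 0} = \frac{2}{8} = 2 \cdot \frac{1}{8} = \frac{1}{4}$)
$r{\left(-11 \right)} \left(-401\right) + 87 = \frac{1}{4} \left(-401\right) + 87 = - \frac{401}{4} + 87 = - \frac{53}{4}$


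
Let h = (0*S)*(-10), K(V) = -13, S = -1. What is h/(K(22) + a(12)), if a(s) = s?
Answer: 0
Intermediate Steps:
h = 0 (h = (0*(-1))*(-10) = 0*(-10) = 0)
h/(K(22) + a(12)) = 0/(-13 + 12) = 0/(-1) = 0*(-1) = 0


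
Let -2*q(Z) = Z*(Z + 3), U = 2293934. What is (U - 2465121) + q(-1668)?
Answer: -1559797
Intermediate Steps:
q(Z) = -Z*(3 + Z)/2 (q(Z) = -Z*(Z + 3)/2 = -Z*(3 + Z)/2)
(U - 2465121) + q(-1668) = (2293934 - 2465121) - ½*(-1668)*(3 - 1668) = -171187 - ½*(-1668)*(-1665) = -171187 - 1388610 = -1559797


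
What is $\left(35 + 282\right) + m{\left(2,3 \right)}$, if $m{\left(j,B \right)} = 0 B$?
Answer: $317$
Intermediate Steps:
$m{\left(j,B \right)} = 0$
$\left(35 + 282\right) + m{\left(2,3 \right)} = \left(35 + 282\right) + 0 = 317 + 0 = 317$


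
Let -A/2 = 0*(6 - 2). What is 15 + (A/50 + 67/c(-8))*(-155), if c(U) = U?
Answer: 10505/8 ≈ 1313.1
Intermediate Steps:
A = 0 (A = -0*(6 - 2) = -0*4 = -2*0 = 0)
15 + (A/50 + 67/c(-8))*(-155) = 15 + (0/50 + 67/(-8))*(-155) = 15 + (0*(1/50) + 67*(-⅛))*(-155) = 15 + (0 - 67/8)*(-155) = 15 - 67/8*(-155) = 15 + 10385/8 = 10505/8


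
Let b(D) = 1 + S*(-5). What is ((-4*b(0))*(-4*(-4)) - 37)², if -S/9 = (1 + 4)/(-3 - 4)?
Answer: 187498249/49 ≈ 3.8265e+6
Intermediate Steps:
S = 45/7 (S = -9*(1 + 4)/(-3 - 4) = -45/(-7) = -45*(-1)/7 = -9*(-5/7) = 45/7 ≈ 6.4286)
b(D) = -218/7 (b(D) = 1 + (45/7)*(-5) = 1 - 225/7 = -218/7)
((-4*b(0))*(-4*(-4)) - 37)² = ((-4*(-218/7))*(-4*(-4)) - 37)² = ((872/7)*16 - 37)² = (13952/7 - 37)² = (13693/7)² = 187498249/49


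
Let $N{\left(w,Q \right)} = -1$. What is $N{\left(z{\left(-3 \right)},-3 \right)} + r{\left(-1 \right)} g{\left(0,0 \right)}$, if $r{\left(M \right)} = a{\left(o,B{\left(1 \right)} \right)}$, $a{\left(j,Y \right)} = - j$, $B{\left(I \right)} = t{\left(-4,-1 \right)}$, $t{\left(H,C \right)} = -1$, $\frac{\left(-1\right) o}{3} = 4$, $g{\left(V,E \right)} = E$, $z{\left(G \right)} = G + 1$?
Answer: $-1$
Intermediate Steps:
$z{\left(G \right)} = 1 + G$
$o = -12$ ($o = \left(-3\right) 4 = -12$)
$B{\left(I \right)} = -1$
$r{\left(M \right)} = 12$ ($r{\left(M \right)} = \left(-1\right) \left(-12\right) = 12$)
$N{\left(z{\left(-3 \right)},-3 \right)} + r{\left(-1 \right)} g{\left(0,0 \right)} = -1 + 12 \cdot 0 = -1 + 0 = -1$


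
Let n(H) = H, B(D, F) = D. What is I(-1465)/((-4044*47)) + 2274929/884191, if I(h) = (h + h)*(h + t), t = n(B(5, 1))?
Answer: -837500263657/42014103747 ≈ -19.934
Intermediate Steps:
t = 5
I(h) = 2*h*(5 + h) (I(h) = (h + h)*(h + 5) = (2*h)*(5 + h) = 2*h*(5 + h))
I(-1465)/((-4044*47)) + 2274929/884191 = (2*(-1465)*(5 - 1465))/((-4044*47)) + 2274929/884191 = (2*(-1465)*(-1460))/(-190068) + 2274929*(1/884191) = 4277800*(-1/190068) + 2274929/884191 = -1069450/47517 + 2274929/884191 = -837500263657/42014103747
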